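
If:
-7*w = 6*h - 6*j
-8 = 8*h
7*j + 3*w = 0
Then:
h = -1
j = -18/67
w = 42/67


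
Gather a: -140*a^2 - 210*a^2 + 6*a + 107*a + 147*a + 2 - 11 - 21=-350*a^2 + 260*a - 30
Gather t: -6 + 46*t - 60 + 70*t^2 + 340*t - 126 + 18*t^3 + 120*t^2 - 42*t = 18*t^3 + 190*t^2 + 344*t - 192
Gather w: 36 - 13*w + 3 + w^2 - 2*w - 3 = w^2 - 15*w + 36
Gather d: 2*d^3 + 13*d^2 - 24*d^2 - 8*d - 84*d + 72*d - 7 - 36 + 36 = 2*d^3 - 11*d^2 - 20*d - 7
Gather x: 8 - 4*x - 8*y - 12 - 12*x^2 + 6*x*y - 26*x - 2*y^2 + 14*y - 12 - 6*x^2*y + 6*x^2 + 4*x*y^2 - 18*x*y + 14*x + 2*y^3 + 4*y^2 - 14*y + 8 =x^2*(-6*y - 6) + x*(4*y^2 - 12*y - 16) + 2*y^3 + 2*y^2 - 8*y - 8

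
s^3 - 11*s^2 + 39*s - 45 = (s - 5)*(s - 3)^2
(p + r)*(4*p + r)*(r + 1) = 4*p^2*r + 4*p^2 + 5*p*r^2 + 5*p*r + r^3 + r^2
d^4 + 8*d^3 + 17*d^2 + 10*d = d*(d + 1)*(d + 2)*(d + 5)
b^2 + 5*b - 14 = (b - 2)*(b + 7)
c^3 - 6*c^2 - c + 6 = (c - 6)*(c - 1)*(c + 1)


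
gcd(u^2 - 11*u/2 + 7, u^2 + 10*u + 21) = 1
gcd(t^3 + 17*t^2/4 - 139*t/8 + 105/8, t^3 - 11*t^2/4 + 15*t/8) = t^2 - 11*t/4 + 15/8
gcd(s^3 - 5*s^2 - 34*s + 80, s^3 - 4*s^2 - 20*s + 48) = s - 2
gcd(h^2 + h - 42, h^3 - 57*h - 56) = h + 7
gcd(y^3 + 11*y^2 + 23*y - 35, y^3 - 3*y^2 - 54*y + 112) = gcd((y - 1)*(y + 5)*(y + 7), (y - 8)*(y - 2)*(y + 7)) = y + 7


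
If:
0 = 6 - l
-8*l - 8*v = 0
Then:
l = 6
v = -6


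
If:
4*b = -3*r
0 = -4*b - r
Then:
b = 0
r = 0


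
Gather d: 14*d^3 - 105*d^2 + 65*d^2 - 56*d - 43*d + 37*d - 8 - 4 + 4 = 14*d^3 - 40*d^2 - 62*d - 8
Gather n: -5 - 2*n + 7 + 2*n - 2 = 0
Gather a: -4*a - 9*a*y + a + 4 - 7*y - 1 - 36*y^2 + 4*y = a*(-9*y - 3) - 36*y^2 - 3*y + 3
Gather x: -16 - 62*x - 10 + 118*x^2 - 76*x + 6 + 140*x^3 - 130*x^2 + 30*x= 140*x^3 - 12*x^2 - 108*x - 20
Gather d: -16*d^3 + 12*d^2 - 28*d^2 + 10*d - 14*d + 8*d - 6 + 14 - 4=-16*d^3 - 16*d^2 + 4*d + 4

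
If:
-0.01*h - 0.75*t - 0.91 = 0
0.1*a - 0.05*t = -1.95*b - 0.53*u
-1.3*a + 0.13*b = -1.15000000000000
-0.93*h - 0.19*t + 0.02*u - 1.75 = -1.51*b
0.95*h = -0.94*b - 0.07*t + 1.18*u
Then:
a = 0.90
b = 0.19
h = -1.34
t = -1.20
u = -1.00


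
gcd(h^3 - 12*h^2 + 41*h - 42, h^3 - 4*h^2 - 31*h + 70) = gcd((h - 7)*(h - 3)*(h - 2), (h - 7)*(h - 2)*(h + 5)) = h^2 - 9*h + 14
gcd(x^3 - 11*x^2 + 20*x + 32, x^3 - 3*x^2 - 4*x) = x^2 - 3*x - 4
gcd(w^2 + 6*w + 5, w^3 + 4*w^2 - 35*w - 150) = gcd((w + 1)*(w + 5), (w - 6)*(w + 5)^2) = w + 5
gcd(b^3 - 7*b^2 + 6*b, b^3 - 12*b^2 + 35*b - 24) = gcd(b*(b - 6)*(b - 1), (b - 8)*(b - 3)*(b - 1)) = b - 1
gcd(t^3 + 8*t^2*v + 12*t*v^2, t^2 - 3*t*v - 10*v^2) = t + 2*v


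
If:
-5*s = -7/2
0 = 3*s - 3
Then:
No Solution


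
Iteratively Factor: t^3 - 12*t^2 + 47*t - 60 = (t - 4)*(t^2 - 8*t + 15) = (t - 4)*(t - 3)*(t - 5)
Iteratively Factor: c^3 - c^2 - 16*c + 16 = (c - 1)*(c^2 - 16) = (c - 4)*(c - 1)*(c + 4)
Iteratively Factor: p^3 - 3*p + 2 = (p + 2)*(p^2 - 2*p + 1) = (p - 1)*(p + 2)*(p - 1)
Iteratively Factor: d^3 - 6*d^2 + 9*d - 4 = (d - 1)*(d^2 - 5*d + 4) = (d - 4)*(d - 1)*(d - 1)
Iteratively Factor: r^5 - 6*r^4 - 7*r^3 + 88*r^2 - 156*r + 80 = (r - 2)*(r^4 - 4*r^3 - 15*r^2 + 58*r - 40) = (r - 5)*(r - 2)*(r^3 + r^2 - 10*r + 8) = (r - 5)*(r - 2)*(r - 1)*(r^2 + 2*r - 8) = (r - 5)*(r - 2)^2*(r - 1)*(r + 4)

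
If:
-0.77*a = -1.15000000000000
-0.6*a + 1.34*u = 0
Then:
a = 1.49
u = 0.67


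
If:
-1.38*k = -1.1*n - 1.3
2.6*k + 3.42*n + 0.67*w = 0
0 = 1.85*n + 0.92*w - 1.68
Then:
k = 0.24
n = -0.89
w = 3.61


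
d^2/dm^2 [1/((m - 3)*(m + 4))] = 2*((m - 3)^2 + (m - 3)*(m + 4) + (m + 4)^2)/((m - 3)^3*(m + 4)^3)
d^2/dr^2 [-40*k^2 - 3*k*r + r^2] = 2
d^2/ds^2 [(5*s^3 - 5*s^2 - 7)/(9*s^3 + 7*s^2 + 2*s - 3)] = 4*(-360*s^6 - 135*s^5 - 1161*s^4 - 2139*s^3 - 906*s^2 - 363*s - 110)/(729*s^9 + 1701*s^8 + 1809*s^7 + 370*s^6 - 732*s^5 - 681*s^4 - s^3 + 153*s^2 + 54*s - 27)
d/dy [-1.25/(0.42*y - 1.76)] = 0.525/(0.42*y - 1.76)^2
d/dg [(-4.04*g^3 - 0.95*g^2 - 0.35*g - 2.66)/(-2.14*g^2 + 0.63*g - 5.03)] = (8.64560000000001*g^4 - 5.0904*g^3 + 59.6161*g^2 - 1.8278*g + 3.4363)/(4.5796*g^4 - 2.6964*g^3 + 21.9253*g^2 - 6.3378*g + 25.3009)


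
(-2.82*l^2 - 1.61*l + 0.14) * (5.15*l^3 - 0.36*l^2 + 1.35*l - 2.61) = -14.523*l^5 - 7.2763*l^4 - 2.5064*l^3 + 5.1363*l^2 + 4.3911*l - 0.3654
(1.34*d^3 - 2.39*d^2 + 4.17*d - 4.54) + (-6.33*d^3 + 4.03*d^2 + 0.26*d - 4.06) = -4.99*d^3 + 1.64*d^2 + 4.43*d - 8.6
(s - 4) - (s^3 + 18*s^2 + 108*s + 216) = -s^3 - 18*s^2 - 107*s - 220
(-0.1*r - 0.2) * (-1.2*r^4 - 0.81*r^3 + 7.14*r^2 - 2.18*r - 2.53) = 0.12*r^5 + 0.321*r^4 - 0.552*r^3 - 1.21*r^2 + 0.689*r + 0.506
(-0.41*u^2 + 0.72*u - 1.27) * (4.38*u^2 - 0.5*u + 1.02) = -1.7958*u^4 + 3.3586*u^3 - 6.3408*u^2 + 1.3694*u - 1.2954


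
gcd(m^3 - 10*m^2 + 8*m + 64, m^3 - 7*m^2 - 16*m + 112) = m - 4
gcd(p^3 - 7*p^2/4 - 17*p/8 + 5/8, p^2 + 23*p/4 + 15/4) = 1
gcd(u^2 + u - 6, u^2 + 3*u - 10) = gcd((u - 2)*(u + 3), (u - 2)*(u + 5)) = u - 2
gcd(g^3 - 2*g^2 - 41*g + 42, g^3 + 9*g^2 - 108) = g + 6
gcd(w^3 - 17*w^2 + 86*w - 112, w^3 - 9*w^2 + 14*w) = w^2 - 9*w + 14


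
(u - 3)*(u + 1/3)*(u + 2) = u^3 - 2*u^2/3 - 19*u/3 - 2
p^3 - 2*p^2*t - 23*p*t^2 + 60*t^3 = (p - 4*t)*(p - 3*t)*(p + 5*t)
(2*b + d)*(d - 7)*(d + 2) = 2*b*d^2 - 10*b*d - 28*b + d^3 - 5*d^2 - 14*d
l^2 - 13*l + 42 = (l - 7)*(l - 6)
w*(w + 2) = w^2 + 2*w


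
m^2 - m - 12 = (m - 4)*(m + 3)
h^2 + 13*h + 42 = (h + 6)*(h + 7)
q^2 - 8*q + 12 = (q - 6)*(q - 2)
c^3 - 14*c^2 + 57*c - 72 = (c - 8)*(c - 3)^2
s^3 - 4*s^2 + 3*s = s*(s - 3)*(s - 1)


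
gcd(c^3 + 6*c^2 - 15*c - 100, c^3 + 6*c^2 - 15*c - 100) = c^3 + 6*c^2 - 15*c - 100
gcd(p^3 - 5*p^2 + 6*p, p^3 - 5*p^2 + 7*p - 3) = p - 3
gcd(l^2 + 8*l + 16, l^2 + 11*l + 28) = l + 4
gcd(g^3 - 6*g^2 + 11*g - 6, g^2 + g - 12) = g - 3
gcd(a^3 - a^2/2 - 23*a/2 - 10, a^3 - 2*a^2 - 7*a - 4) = a^2 - 3*a - 4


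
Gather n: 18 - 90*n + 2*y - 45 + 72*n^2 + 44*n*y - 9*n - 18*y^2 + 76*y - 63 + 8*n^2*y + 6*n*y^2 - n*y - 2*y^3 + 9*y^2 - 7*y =n^2*(8*y + 72) + n*(6*y^2 + 43*y - 99) - 2*y^3 - 9*y^2 + 71*y - 90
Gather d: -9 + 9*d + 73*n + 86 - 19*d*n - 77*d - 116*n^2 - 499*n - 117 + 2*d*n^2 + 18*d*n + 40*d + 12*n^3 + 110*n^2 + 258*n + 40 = d*(2*n^2 - n - 28) + 12*n^3 - 6*n^2 - 168*n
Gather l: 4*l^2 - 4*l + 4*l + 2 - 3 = 4*l^2 - 1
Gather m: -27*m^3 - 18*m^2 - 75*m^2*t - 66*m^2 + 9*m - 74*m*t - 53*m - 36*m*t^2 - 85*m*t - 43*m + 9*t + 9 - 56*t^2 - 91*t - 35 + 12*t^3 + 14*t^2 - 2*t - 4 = -27*m^3 + m^2*(-75*t - 84) + m*(-36*t^2 - 159*t - 87) + 12*t^3 - 42*t^2 - 84*t - 30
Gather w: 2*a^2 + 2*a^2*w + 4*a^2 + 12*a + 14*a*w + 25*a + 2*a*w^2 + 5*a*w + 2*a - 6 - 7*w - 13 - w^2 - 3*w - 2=6*a^2 + 39*a + w^2*(2*a - 1) + w*(2*a^2 + 19*a - 10) - 21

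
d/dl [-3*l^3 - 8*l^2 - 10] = l*(-9*l - 16)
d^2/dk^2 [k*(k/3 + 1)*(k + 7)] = 2*k + 20/3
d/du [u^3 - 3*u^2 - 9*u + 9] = 3*u^2 - 6*u - 9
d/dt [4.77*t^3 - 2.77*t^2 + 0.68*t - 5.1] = 14.31*t^2 - 5.54*t + 0.68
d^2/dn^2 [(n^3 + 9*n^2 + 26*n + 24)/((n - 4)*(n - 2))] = 24*(9*n^3 - 24*n^2 - 72*n + 208)/(n^6 - 18*n^5 + 132*n^4 - 504*n^3 + 1056*n^2 - 1152*n + 512)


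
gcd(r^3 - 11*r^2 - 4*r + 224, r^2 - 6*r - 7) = r - 7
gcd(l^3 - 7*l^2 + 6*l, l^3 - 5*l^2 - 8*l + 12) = l^2 - 7*l + 6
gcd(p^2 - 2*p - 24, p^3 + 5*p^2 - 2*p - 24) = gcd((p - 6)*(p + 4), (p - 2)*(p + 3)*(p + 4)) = p + 4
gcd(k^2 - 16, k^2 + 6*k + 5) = 1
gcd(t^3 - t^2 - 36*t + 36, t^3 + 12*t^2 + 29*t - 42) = t^2 + 5*t - 6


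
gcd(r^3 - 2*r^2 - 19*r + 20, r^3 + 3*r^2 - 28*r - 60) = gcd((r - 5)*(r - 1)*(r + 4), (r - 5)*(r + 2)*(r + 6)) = r - 5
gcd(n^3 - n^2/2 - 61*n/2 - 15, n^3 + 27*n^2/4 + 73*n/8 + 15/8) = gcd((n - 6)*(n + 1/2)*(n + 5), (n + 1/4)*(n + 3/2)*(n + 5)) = n + 5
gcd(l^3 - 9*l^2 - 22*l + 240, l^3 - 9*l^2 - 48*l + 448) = l - 8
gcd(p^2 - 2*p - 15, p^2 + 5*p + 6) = p + 3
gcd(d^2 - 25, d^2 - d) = 1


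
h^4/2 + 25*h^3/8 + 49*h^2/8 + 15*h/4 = h*(h/2 + 1)*(h + 5/4)*(h + 3)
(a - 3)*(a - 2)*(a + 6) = a^3 + a^2 - 24*a + 36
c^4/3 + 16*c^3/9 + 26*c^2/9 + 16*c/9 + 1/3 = (c/3 + 1)*(c + 1/3)*(c + 1)^2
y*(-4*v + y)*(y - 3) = -4*v*y^2 + 12*v*y + y^3 - 3*y^2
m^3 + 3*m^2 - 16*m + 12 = (m - 2)*(m - 1)*(m + 6)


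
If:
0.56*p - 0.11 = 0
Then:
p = 0.20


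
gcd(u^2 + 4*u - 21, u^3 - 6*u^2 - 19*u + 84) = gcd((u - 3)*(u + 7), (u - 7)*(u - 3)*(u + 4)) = u - 3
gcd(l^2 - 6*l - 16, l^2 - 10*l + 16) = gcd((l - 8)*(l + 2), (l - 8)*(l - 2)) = l - 8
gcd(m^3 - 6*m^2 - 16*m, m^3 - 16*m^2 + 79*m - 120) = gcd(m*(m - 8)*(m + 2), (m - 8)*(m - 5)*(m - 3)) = m - 8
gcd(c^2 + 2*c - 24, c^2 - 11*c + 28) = c - 4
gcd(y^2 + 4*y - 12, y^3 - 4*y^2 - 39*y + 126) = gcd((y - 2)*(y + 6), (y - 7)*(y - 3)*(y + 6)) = y + 6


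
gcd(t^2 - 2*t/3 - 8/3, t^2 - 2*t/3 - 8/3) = t^2 - 2*t/3 - 8/3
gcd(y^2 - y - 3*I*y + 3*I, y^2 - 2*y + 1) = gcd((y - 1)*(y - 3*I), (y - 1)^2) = y - 1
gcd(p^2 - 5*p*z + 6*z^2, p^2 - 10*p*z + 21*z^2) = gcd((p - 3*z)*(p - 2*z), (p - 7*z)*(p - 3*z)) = -p + 3*z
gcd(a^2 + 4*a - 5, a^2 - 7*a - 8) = 1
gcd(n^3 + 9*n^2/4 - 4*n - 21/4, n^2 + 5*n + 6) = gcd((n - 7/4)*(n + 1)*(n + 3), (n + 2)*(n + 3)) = n + 3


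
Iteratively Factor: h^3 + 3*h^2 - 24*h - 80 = (h + 4)*(h^2 - h - 20) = (h - 5)*(h + 4)*(h + 4)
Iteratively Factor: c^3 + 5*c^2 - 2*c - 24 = (c + 4)*(c^2 + c - 6) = (c + 3)*(c + 4)*(c - 2)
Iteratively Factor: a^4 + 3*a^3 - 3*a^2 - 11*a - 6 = (a + 3)*(a^3 - 3*a - 2) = (a - 2)*(a + 3)*(a^2 + 2*a + 1) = (a - 2)*(a + 1)*(a + 3)*(a + 1)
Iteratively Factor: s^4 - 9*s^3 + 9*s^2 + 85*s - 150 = (s - 5)*(s^3 - 4*s^2 - 11*s + 30) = (s - 5)^2*(s^2 + s - 6) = (s - 5)^2*(s + 3)*(s - 2)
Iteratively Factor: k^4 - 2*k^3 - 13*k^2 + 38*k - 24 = (k - 3)*(k^3 + k^2 - 10*k + 8) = (k - 3)*(k - 1)*(k^2 + 2*k - 8) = (k - 3)*(k - 1)*(k + 4)*(k - 2)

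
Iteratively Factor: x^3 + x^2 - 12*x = (x)*(x^2 + x - 12) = x*(x + 4)*(x - 3)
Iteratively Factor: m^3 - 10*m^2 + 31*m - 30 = (m - 2)*(m^2 - 8*m + 15) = (m - 3)*(m - 2)*(m - 5)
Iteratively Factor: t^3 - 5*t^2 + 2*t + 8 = (t + 1)*(t^2 - 6*t + 8) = (t - 2)*(t + 1)*(t - 4)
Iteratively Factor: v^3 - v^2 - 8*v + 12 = (v + 3)*(v^2 - 4*v + 4) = (v - 2)*(v + 3)*(v - 2)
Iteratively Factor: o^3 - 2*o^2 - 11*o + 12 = (o + 3)*(o^2 - 5*o + 4) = (o - 4)*(o + 3)*(o - 1)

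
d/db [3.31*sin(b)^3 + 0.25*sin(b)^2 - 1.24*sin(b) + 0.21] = (9.93*sin(b)^2 + 0.5*sin(b) - 1.24)*cos(b)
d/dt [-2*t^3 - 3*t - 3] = -6*t^2 - 3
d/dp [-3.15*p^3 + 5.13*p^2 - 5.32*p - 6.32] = -9.45*p^2 + 10.26*p - 5.32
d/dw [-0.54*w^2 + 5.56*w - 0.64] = 5.56 - 1.08*w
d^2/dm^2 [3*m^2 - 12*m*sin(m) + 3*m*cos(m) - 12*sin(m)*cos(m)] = 12*m*sin(m) - 3*m*cos(m) - 6*sin(m) + 24*sin(2*m) - 24*cos(m) + 6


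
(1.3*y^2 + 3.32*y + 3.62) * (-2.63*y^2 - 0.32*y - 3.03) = -3.419*y^4 - 9.1476*y^3 - 14.522*y^2 - 11.218*y - 10.9686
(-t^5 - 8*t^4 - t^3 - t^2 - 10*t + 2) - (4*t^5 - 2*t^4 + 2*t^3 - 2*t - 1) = -5*t^5 - 6*t^4 - 3*t^3 - t^2 - 8*t + 3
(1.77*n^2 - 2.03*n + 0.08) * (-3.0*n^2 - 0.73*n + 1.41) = -5.31*n^4 + 4.7979*n^3 + 3.7376*n^2 - 2.9207*n + 0.1128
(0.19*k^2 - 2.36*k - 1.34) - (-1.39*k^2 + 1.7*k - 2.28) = 1.58*k^2 - 4.06*k + 0.94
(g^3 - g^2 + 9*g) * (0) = 0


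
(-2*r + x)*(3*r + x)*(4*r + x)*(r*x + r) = -24*r^4*x - 24*r^4 - 2*r^3*x^2 - 2*r^3*x + 5*r^2*x^3 + 5*r^2*x^2 + r*x^4 + r*x^3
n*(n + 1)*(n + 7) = n^3 + 8*n^2 + 7*n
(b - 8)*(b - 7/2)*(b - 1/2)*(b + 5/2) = b^4 - 19*b^3/2 + 15*b^2/4 + 563*b/8 - 35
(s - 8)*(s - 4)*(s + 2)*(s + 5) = s^4 - 5*s^3 - 42*s^2 + 104*s + 320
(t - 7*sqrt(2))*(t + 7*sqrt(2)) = t^2 - 98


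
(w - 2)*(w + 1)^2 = w^3 - 3*w - 2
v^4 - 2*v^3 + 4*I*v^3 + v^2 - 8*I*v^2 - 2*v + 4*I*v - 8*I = (v - 2)*(v - I)*(v + I)*(v + 4*I)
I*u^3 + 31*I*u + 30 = (u - 5*I)*(u + 6*I)*(I*u + 1)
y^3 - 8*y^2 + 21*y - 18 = (y - 3)^2*(y - 2)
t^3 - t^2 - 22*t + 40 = (t - 4)*(t - 2)*(t + 5)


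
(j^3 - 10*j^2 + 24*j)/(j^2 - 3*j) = (j^2 - 10*j + 24)/(j - 3)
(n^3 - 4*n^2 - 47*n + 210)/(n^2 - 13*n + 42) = (n^2 + 2*n - 35)/(n - 7)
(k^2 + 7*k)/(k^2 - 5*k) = (k + 7)/(k - 5)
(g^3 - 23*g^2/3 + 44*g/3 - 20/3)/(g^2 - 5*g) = g - 8/3 + 4/(3*g)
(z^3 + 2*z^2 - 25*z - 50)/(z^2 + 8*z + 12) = (z^2 - 25)/(z + 6)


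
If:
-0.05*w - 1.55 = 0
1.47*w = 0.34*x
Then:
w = -31.00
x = -134.03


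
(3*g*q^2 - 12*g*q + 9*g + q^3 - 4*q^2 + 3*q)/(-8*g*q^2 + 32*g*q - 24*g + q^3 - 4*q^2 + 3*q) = (3*g + q)/(-8*g + q)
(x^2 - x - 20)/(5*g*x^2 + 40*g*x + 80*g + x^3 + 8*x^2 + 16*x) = (x - 5)/(5*g*x + 20*g + x^2 + 4*x)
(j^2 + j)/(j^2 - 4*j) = (j + 1)/(j - 4)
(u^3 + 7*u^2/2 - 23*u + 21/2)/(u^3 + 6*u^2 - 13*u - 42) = (u - 1/2)/(u + 2)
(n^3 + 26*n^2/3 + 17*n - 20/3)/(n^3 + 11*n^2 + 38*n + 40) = (n - 1/3)/(n + 2)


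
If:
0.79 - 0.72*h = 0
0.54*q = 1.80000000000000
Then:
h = 1.10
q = 3.33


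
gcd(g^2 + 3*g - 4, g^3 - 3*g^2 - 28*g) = g + 4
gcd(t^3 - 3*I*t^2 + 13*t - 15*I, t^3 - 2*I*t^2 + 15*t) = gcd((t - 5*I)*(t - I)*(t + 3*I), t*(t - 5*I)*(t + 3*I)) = t^2 - 2*I*t + 15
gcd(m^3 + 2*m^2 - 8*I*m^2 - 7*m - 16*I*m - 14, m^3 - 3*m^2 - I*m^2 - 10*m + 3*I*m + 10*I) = m^2 + m*(2 - I) - 2*I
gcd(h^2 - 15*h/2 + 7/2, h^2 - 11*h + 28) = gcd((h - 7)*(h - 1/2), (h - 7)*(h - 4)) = h - 7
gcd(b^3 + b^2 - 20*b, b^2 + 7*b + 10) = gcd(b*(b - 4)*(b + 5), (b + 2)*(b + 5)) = b + 5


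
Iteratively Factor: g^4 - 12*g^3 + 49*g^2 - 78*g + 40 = (g - 4)*(g^3 - 8*g^2 + 17*g - 10) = (g - 4)*(g - 2)*(g^2 - 6*g + 5) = (g - 4)*(g - 2)*(g - 1)*(g - 5)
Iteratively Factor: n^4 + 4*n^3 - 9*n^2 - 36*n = (n)*(n^3 + 4*n^2 - 9*n - 36) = n*(n + 3)*(n^2 + n - 12) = n*(n + 3)*(n + 4)*(n - 3)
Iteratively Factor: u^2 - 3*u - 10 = (u + 2)*(u - 5)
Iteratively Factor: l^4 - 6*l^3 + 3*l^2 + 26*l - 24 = (l - 4)*(l^3 - 2*l^2 - 5*l + 6) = (l - 4)*(l - 3)*(l^2 + l - 2) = (l - 4)*(l - 3)*(l - 1)*(l + 2)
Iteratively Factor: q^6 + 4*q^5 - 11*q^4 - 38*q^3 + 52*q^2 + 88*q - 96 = (q - 2)*(q^5 + 6*q^4 + q^3 - 36*q^2 - 20*q + 48) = (q - 2)*(q + 3)*(q^4 + 3*q^3 - 8*q^2 - 12*q + 16) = (q - 2)*(q + 3)*(q + 4)*(q^3 - q^2 - 4*q + 4) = (q - 2)^2*(q + 3)*(q + 4)*(q^2 + q - 2) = (q - 2)^2*(q - 1)*(q + 3)*(q + 4)*(q + 2)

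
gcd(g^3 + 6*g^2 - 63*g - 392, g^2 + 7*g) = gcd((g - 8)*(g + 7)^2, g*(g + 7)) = g + 7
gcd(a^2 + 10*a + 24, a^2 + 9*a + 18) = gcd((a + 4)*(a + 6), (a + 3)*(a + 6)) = a + 6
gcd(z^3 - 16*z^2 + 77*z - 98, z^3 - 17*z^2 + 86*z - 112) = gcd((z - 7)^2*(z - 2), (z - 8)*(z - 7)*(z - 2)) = z^2 - 9*z + 14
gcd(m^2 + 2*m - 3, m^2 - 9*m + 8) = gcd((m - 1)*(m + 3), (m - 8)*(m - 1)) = m - 1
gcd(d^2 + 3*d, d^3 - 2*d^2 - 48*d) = d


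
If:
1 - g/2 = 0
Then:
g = 2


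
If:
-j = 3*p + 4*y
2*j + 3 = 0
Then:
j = -3/2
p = 1/2 - 4*y/3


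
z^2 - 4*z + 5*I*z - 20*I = (z - 4)*(z + 5*I)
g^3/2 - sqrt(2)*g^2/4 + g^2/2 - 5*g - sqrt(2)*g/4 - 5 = (g/2 + 1/2)*(g - 5*sqrt(2)/2)*(g + 2*sqrt(2))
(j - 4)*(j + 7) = j^2 + 3*j - 28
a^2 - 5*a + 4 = (a - 4)*(a - 1)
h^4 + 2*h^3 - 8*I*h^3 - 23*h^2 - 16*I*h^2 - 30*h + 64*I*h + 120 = (h - 2)*(h + 4)*(h - 5*I)*(h - 3*I)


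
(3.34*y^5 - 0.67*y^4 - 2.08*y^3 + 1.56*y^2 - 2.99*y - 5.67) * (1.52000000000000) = 5.0768*y^5 - 1.0184*y^4 - 3.1616*y^3 + 2.3712*y^2 - 4.5448*y - 8.6184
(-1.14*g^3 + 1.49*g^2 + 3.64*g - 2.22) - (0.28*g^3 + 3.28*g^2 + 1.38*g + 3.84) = -1.42*g^3 - 1.79*g^2 + 2.26*g - 6.06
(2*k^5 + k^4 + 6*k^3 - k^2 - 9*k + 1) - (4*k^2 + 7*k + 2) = 2*k^5 + k^4 + 6*k^3 - 5*k^2 - 16*k - 1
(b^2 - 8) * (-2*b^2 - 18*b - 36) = -2*b^4 - 18*b^3 - 20*b^2 + 144*b + 288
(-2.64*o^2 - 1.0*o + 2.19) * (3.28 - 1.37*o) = 3.6168*o^3 - 7.2892*o^2 - 6.2803*o + 7.1832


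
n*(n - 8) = n^2 - 8*n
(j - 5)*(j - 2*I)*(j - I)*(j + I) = j^4 - 5*j^3 - 2*I*j^3 + j^2 + 10*I*j^2 - 5*j - 2*I*j + 10*I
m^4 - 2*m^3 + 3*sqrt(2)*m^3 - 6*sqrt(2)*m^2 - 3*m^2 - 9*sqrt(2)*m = m*(m - 3)*(m + 1)*(m + 3*sqrt(2))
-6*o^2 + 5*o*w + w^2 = (-o + w)*(6*o + w)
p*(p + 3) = p^2 + 3*p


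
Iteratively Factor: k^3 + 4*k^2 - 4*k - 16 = (k + 4)*(k^2 - 4) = (k - 2)*(k + 4)*(k + 2)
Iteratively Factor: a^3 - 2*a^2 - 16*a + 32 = (a - 4)*(a^2 + 2*a - 8) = (a - 4)*(a + 4)*(a - 2)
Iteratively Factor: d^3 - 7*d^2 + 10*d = (d)*(d^2 - 7*d + 10) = d*(d - 5)*(d - 2)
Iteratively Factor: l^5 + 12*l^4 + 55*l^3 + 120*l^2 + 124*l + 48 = (l + 1)*(l^4 + 11*l^3 + 44*l^2 + 76*l + 48) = (l + 1)*(l + 4)*(l^3 + 7*l^2 + 16*l + 12) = (l + 1)*(l + 2)*(l + 4)*(l^2 + 5*l + 6) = (l + 1)*(l + 2)^2*(l + 4)*(l + 3)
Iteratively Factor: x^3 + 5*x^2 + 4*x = (x + 1)*(x^2 + 4*x) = x*(x + 1)*(x + 4)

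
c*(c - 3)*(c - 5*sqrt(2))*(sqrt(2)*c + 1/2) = sqrt(2)*c^4 - 19*c^3/2 - 3*sqrt(2)*c^3 - 5*sqrt(2)*c^2/2 + 57*c^2/2 + 15*sqrt(2)*c/2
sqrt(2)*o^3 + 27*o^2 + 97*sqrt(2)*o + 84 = (o + 6*sqrt(2))*(o + 7*sqrt(2))*(sqrt(2)*o + 1)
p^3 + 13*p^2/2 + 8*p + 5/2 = (p + 1/2)*(p + 1)*(p + 5)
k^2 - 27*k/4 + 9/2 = (k - 6)*(k - 3/4)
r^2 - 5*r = r*(r - 5)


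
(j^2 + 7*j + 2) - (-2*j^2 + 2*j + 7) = 3*j^2 + 5*j - 5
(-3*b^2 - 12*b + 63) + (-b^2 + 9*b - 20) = -4*b^2 - 3*b + 43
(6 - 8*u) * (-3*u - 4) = 24*u^2 + 14*u - 24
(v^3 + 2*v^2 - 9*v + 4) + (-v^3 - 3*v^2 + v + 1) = -v^2 - 8*v + 5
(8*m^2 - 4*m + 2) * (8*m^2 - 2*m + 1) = 64*m^4 - 48*m^3 + 32*m^2 - 8*m + 2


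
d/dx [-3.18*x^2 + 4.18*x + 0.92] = 4.18 - 6.36*x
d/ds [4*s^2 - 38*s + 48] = 8*s - 38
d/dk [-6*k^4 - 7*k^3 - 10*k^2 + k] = -24*k^3 - 21*k^2 - 20*k + 1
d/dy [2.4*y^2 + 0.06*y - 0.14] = 4.8*y + 0.06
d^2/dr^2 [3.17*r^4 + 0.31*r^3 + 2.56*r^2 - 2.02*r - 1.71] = 38.04*r^2 + 1.86*r + 5.12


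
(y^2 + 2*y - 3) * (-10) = -10*y^2 - 20*y + 30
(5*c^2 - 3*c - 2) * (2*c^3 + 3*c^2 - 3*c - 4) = 10*c^5 + 9*c^4 - 28*c^3 - 17*c^2 + 18*c + 8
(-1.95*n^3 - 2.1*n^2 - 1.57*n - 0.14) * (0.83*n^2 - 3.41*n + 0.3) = -1.6185*n^5 + 4.9065*n^4 + 5.2729*n^3 + 4.6075*n^2 + 0.00640000000000007*n - 0.042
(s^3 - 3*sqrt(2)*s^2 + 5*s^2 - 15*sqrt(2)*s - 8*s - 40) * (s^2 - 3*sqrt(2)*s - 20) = s^5 - 6*sqrt(2)*s^4 + 5*s^4 - 30*sqrt(2)*s^3 - 10*s^3 - 50*s^2 + 84*sqrt(2)*s^2 + 160*s + 420*sqrt(2)*s + 800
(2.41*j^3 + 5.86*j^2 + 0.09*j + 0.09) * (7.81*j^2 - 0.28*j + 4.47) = 18.8221*j^5 + 45.0918*j^4 + 9.8348*j^3 + 26.8719*j^2 + 0.3771*j + 0.4023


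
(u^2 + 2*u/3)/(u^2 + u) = (u + 2/3)/(u + 1)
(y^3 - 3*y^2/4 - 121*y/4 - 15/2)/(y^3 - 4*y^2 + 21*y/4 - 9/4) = (4*y^3 - 3*y^2 - 121*y - 30)/(4*y^3 - 16*y^2 + 21*y - 9)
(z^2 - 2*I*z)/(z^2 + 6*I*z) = (z - 2*I)/(z + 6*I)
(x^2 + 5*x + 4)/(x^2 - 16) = (x + 1)/(x - 4)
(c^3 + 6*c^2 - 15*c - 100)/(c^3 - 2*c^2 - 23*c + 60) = (c + 5)/(c - 3)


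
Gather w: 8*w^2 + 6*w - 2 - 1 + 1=8*w^2 + 6*w - 2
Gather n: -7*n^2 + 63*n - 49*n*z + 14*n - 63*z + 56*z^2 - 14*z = -7*n^2 + n*(77 - 49*z) + 56*z^2 - 77*z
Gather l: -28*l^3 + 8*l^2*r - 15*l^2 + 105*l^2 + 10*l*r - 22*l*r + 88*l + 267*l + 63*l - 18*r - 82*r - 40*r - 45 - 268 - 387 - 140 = -28*l^3 + l^2*(8*r + 90) + l*(418 - 12*r) - 140*r - 840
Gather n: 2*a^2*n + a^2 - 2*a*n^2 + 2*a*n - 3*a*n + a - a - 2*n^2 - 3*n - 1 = a^2 + n^2*(-2*a - 2) + n*(2*a^2 - a - 3) - 1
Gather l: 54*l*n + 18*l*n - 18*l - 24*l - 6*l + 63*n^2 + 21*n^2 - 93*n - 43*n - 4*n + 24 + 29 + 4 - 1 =l*(72*n - 48) + 84*n^2 - 140*n + 56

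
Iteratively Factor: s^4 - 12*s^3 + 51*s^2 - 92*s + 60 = (s - 3)*(s^3 - 9*s^2 + 24*s - 20) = (s - 5)*(s - 3)*(s^2 - 4*s + 4) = (s - 5)*(s - 3)*(s - 2)*(s - 2)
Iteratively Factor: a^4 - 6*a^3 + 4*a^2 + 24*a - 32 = (a - 4)*(a^3 - 2*a^2 - 4*a + 8) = (a - 4)*(a + 2)*(a^2 - 4*a + 4) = (a - 4)*(a - 2)*(a + 2)*(a - 2)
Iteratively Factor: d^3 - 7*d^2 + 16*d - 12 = (d - 3)*(d^2 - 4*d + 4) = (d - 3)*(d - 2)*(d - 2)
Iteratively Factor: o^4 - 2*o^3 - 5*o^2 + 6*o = (o - 1)*(o^3 - o^2 - 6*o) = (o - 1)*(o + 2)*(o^2 - 3*o) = o*(o - 1)*(o + 2)*(o - 3)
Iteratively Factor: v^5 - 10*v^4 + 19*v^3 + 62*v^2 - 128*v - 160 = (v - 5)*(v^4 - 5*v^3 - 6*v^2 + 32*v + 32) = (v - 5)*(v - 4)*(v^3 - v^2 - 10*v - 8) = (v - 5)*(v - 4)^2*(v^2 + 3*v + 2) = (v - 5)*(v - 4)^2*(v + 1)*(v + 2)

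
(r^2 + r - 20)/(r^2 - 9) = (r^2 + r - 20)/(r^2 - 9)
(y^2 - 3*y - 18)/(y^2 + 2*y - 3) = (y - 6)/(y - 1)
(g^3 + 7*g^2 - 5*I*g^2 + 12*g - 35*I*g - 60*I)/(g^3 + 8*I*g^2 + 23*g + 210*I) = (g^2 + 7*g + 12)/(g^2 + 13*I*g - 42)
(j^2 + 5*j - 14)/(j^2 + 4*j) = (j^2 + 5*j - 14)/(j*(j + 4))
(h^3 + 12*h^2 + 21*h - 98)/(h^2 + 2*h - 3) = (h^3 + 12*h^2 + 21*h - 98)/(h^2 + 2*h - 3)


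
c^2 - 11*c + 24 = (c - 8)*(c - 3)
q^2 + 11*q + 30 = (q + 5)*(q + 6)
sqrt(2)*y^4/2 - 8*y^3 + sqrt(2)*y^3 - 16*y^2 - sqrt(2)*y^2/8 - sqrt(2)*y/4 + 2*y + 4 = (y/2 + 1)*(y - 1/2)*(y - 8*sqrt(2))*(sqrt(2)*y + sqrt(2)/2)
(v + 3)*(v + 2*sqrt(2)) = v^2 + 2*sqrt(2)*v + 3*v + 6*sqrt(2)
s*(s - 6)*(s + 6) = s^3 - 36*s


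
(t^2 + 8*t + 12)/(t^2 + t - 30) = (t + 2)/(t - 5)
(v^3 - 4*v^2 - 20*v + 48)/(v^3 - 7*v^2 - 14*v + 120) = (v - 2)/(v - 5)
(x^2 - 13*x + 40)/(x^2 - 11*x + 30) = (x - 8)/(x - 6)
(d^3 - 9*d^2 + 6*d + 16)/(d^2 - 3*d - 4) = (d^2 - 10*d + 16)/(d - 4)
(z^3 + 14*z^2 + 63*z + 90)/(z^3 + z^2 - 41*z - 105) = (z + 6)/(z - 7)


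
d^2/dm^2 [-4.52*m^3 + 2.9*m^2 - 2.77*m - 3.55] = 5.8 - 27.12*m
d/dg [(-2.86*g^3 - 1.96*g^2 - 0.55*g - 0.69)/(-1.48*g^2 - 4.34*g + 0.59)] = (4.2328*g^4 + 24.8248*g^3 + 2.6302*g^2 - 4.3552*g - 3.3191)/(2.1904*g^4 + 12.8464*g^3 + 17.0892*g^2 - 5.1212*g + 0.3481)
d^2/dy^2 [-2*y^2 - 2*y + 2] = -4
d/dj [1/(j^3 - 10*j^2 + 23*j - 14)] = (-3*j^2 + 20*j - 23)/(j^3 - 10*j^2 + 23*j - 14)^2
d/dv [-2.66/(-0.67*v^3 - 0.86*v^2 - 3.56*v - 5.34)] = (-5.3466*v^2 - 4.5752*v - 9.4696)/(0.67*v^3 + 0.86*v^2 + 3.56*v + 5.34)^2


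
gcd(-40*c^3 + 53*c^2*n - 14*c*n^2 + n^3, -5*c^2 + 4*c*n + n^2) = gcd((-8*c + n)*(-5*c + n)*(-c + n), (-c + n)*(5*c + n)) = c - n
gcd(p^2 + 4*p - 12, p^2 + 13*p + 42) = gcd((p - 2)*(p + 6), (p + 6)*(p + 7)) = p + 6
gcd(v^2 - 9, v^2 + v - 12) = v - 3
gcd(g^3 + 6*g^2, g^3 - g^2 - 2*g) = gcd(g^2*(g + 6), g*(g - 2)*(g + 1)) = g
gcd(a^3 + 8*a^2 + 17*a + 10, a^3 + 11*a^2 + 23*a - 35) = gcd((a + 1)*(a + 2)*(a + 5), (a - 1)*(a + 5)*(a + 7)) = a + 5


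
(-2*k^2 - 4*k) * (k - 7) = -2*k^3 + 10*k^2 + 28*k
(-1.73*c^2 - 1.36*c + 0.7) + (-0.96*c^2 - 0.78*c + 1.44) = -2.69*c^2 - 2.14*c + 2.14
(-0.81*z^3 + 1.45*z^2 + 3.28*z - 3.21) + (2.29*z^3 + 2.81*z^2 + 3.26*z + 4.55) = 1.48*z^3 + 4.26*z^2 + 6.54*z + 1.34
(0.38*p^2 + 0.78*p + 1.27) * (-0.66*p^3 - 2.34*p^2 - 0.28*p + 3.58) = -0.2508*p^5 - 1.404*p^4 - 2.7698*p^3 - 1.8298*p^2 + 2.4368*p + 4.5466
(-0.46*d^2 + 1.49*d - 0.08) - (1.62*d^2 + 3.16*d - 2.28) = -2.08*d^2 - 1.67*d + 2.2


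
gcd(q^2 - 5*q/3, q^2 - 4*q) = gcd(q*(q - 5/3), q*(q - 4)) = q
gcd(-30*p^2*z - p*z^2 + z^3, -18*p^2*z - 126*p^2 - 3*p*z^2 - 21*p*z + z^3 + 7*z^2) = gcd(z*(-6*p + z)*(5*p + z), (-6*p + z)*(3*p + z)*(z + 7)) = -6*p + z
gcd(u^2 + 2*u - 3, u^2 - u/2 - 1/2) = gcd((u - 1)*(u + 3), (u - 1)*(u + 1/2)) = u - 1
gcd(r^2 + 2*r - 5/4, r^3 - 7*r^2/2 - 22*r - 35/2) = r + 5/2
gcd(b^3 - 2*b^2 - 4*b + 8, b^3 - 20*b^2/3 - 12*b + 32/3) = b + 2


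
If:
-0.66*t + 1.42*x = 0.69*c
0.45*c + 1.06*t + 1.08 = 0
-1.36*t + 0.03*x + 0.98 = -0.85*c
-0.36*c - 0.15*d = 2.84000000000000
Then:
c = -1.64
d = -15.00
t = -0.32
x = -0.95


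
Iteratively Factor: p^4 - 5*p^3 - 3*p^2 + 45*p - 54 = (p + 3)*(p^3 - 8*p^2 + 21*p - 18) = (p - 3)*(p + 3)*(p^2 - 5*p + 6) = (p - 3)*(p - 2)*(p + 3)*(p - 3)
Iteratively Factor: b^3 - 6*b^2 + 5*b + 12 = (b - 3)*(b^2 - 3*b - 4) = (b - 3)*(b + 1)*(b - 4)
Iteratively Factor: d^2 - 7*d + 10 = (d - 2)*(d - 5)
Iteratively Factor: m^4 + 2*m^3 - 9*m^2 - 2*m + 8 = (m + 1)*(m^3 + m^2 - 10*m + 8) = (m + 1)*(m + 4)*(m^2 - 3*m + 2) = (m - 1)*(m + 1)*(m + 4)*(m - 2)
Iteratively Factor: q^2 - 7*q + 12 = (q - 3)*(q - 4)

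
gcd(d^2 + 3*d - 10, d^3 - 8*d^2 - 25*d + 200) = d + 5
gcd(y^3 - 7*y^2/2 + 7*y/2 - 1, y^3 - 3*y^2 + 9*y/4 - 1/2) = y^2 - 5*y/2 + 1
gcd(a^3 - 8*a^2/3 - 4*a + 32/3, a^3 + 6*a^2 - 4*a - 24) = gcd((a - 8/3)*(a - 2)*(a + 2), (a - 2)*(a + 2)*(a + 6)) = a^2 - 4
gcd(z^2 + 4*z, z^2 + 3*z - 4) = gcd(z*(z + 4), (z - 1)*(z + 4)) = z + 4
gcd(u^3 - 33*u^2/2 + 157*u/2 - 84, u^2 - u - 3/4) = u - 3/2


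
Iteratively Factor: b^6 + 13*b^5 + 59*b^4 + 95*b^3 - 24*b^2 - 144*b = (b + 4)*(b^5 + 9*b^4 + 23*b^3 + 3*b^2 - 36*b) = (b + 3)*(b + 4)*(b^4 + 6*b^3 + 5*b^2 - 12*b) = b*(b + 3)*(b + 4)*(b^3 + 6*b^2 + 5*b - 12) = b*(b - 1)*(b + 3)*(b + 4)*(b^2 + 7*b + 12) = b*(b - 1)*(b + 3)^2*(b + 4)*(b + 4)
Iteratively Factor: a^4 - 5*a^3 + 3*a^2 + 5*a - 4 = (a - 1)*(a^3 - 4*a^2 - a + 4) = (a - 1)^2*(a^2 - 3*a - 4) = (a - 4)*(a - 1)^2*(a + 1)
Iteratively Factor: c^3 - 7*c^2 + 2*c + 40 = (c + 2)*(c^2 - 9*c + 20) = (c - 5)*(c + 2)*(c - 4)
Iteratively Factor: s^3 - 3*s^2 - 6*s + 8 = (s - 1)*(s^2 - 2*s - 8) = (s - 4)*(s - 1)*(s + 2)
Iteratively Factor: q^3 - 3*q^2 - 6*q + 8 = (q + 2)*(q^2 - 5*q + 4) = (q - 1)*(q + 2)*(q - 4)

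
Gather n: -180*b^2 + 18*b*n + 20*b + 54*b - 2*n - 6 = -180*b^2 + 74*b + n*(18*b - 2) - 6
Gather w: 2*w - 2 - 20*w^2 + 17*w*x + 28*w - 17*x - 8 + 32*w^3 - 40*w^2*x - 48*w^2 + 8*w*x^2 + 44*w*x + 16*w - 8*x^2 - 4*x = 32*w^3 + w^2*(-40*x - 68) + w*(8*x^2 + 61*x + 46) - 8*x^2 - 21*x - 10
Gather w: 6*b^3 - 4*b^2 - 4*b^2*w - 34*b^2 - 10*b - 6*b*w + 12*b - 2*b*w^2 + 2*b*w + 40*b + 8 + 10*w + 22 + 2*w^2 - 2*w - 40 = 6*b^3 - 38*b^2 + 42*b + w^2*(2 - 2*b) + w*(-4*b^2 - 4*b + 8) - 10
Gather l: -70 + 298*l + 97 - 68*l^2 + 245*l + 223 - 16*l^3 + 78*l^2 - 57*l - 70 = -16*l^3 + 10*l^2 + 486*l + 180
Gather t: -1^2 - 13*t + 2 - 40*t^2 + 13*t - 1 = -40*t^2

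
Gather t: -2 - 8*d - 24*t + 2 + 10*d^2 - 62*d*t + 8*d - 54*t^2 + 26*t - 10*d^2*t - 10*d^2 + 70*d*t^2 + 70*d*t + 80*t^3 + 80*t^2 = 80*t^3 + t^2*(70*d + 26) + t*(-10*d^2 + 8*d + 2)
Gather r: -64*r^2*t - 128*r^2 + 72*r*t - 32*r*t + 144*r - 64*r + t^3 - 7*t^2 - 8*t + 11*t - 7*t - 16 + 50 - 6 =r^2*(-64*t - 128) + r*(40*t + 80) + t^3 - 7*t^2 - 4*t + 28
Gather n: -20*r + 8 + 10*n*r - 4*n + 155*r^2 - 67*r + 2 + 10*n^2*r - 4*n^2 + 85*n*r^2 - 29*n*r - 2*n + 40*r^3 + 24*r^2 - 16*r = n^2*(10*r - 4) + n*(85*r^2 - 19*r - 6) + 40*r^3 + 179*r^2 - 103*r + 10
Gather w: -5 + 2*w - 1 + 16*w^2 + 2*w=16*w^2 + 4*w - 6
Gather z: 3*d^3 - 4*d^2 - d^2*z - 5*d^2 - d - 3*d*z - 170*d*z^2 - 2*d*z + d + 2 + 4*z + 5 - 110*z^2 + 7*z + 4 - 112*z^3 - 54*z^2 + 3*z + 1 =3*d^3 - 9*d^2 - 112*z^3 + z^2*(-170*d - 164) + z*(-d^2 - 5*d + 14) + 12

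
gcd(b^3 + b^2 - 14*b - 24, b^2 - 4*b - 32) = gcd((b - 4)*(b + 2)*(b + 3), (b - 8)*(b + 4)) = 1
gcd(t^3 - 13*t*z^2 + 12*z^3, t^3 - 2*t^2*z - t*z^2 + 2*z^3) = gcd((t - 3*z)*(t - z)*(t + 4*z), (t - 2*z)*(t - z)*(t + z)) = -t + z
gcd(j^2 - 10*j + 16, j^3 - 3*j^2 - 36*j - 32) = j - 8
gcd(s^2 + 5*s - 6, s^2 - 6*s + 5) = s - 1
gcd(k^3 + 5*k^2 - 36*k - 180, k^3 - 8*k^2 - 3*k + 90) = k - 6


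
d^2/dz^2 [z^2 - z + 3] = 2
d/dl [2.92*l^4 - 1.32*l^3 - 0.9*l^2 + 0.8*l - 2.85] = 11.68*l^3 - 3.96*l^2 - 1.8*l + 0.8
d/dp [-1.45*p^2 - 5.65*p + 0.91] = -2.9*p - 5.65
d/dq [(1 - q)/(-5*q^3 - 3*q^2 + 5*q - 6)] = (5*q^3 + 3*q^2 - 5*q - (q - 1)*(15*q^2 + 6*q - 5) + 6)/(5*q^3 + 3*q^2 - 5*q + 6)^2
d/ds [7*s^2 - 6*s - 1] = 14*s - 6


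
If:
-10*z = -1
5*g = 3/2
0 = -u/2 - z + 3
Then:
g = 3/10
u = 29/5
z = 1/10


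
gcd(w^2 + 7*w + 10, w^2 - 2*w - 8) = w + 2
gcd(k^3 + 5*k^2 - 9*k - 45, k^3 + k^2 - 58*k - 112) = 1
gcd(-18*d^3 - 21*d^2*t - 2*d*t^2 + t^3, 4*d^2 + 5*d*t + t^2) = d + t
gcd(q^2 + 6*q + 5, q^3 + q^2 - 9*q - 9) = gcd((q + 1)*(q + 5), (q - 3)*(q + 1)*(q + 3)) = q + 1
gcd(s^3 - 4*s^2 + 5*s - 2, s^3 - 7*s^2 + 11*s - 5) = s^2 - 2*s + 1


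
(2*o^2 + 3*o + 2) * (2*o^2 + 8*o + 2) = 4*o^4 + 22*o^3 + 32*o^2 + 22*o + 4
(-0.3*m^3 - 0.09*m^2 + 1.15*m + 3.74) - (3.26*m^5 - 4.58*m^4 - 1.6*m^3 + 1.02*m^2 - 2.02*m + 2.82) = -3.26*m^5 + 4.58*m^4 + 1.3*m^3 - 1.11*m^2 + 3.17*m + 0.92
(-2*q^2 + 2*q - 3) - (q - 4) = -2*q^2 + q + 1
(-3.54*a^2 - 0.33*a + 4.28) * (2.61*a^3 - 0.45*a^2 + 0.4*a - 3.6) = -9.2394*a^5 + 0.7317*a^4 + 9.9033*a^3 + 10.686*a^2 + 2.9*a - 15.408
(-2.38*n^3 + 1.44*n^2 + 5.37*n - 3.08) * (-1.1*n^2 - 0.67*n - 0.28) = 2.618*n^5 + 0.0105999999999999*n^4 - 6.2054*n^3 - 0.6131*n^2 + 0.56*n + 0.8624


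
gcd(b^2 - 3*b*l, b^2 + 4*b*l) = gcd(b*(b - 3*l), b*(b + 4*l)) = b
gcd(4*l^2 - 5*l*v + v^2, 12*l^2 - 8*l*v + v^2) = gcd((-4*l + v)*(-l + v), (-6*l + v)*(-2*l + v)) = 1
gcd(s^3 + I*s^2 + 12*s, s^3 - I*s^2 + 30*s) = s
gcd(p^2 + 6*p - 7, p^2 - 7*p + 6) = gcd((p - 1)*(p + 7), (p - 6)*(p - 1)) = p - 1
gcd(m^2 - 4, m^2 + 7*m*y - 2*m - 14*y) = m - 2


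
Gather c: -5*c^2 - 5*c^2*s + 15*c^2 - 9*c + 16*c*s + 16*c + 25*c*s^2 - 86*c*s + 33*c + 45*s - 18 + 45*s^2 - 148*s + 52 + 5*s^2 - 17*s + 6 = c^2*(10 - 5*s) + c*(25*s^2 - 70*s + 40) + 50*s^2 - 120*s + 40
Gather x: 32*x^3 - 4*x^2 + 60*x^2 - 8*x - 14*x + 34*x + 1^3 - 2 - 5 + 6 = 32*x^3 + 56*x^2 + 12*x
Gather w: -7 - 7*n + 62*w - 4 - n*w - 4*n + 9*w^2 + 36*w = -11*n + 9*w^2 + w*(98 - n) - 11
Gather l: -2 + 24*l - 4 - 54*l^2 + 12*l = -54*l^2 + 36*l - 6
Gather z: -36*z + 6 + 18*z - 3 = 3 - 18*z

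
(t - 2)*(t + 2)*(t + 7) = t^3 + 7*t^2 - 4*t - 28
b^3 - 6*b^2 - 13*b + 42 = (b - 7)*(b - 2)*(b + 3)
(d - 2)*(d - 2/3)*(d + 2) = d^3 - 2*d^2/3 - 4*d + 8/3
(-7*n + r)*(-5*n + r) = 35*n^2 - 12*n*r + r^2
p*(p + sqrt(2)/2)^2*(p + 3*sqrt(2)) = p^4 + 4*sqrt(2)*p^3 + 13*p^2/2 + 3*sqrt(2)*p/2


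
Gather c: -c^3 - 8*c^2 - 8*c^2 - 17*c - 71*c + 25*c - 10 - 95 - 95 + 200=-c^3 - 16*c^2 - 63*c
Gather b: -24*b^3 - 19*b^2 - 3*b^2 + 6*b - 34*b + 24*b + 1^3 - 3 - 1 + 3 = -24*b^3 - 22*b^2 - 4*b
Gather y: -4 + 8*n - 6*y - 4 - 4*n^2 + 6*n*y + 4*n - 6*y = -4*n^2 + 12*n + y*(6*n - 12) - 8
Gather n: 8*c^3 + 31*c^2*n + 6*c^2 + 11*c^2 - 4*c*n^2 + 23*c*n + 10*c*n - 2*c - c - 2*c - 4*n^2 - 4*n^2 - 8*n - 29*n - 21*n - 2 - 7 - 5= 8*c^3 + 17*c^2 - 5*c + n^2*(-4*c - 8) + n*(31*c^2 + 33*c - 58) - 14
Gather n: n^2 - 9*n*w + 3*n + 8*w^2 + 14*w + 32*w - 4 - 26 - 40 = n^2 + n*(3 - 9*w) + 8*w^2 + 46*w - 70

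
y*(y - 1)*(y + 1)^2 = y^4 + y^3 - y^2 - y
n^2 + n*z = n*(n + z)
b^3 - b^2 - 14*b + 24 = (b - 3)*(b - 2)*(b + 4)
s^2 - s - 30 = (s - 6)*(s + 5)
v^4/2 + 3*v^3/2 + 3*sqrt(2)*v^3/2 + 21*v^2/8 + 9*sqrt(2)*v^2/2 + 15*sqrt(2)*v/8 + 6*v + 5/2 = (v/2 + sqrt(2))*(v + 1/2)*(v + 5/2)*(v + sqrt(2))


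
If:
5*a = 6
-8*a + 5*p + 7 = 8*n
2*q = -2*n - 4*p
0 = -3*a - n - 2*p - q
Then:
No Solution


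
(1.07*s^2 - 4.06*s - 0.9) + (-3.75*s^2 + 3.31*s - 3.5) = -2.68*s^2 - 0.75*s - 4.4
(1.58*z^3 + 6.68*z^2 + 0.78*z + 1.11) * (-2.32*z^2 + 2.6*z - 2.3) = -3.6656*z^5 - 11.3896*z^4 + 11.9244*z^3 - 15.9112*z^2 + 1.092*z - 2.553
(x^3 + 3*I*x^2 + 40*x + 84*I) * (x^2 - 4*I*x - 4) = x^5 - I*x^4 + 48*x^3 - 88*I*x^2 + 176*x - 336*I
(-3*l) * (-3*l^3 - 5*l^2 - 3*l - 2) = 9*l^4 + 15*l^3 + 9*l^2 + 6*l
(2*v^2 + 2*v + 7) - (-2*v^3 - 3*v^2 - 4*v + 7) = 2*v^3 + 5*v^2 + 6*v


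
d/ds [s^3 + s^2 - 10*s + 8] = 3*s^2 + 2*s - 10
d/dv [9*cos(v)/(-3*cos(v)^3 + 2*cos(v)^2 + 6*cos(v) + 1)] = 9*(-6*cos(v)^3 + 2*cos(v)^2 - 1)*sin(v)/((cos(v) + 1)^2*(3*sin(v)^2 + 5*cos(v) - 2)^2)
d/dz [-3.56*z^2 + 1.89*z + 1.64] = 1.89 - 7.12*z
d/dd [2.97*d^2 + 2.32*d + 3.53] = 5.94*d + 2.32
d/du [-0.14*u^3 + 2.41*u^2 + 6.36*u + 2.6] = -0.42*u^2 + 4.82*u + 6.36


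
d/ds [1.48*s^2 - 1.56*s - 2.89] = 2.96*s - 1.56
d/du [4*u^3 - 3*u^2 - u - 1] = 12*u^2 - 6*u - 1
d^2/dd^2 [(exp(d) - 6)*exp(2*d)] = (9*exp(d) - 24)*exp(2*d)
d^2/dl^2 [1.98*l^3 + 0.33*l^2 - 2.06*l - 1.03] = 11.88*l + 0.66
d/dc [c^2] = 2*c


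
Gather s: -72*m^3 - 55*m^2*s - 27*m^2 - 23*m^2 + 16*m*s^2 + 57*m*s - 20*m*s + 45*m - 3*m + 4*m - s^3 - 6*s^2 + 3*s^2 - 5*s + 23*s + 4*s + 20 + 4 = -72*m^3 - 50*m^2 + 46*m - s^3 + s^2*(16*m - 3) + s*(-55*m^2 + 37*m + 22) + 24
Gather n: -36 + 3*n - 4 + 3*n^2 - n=3*n^2 + 2*n - 40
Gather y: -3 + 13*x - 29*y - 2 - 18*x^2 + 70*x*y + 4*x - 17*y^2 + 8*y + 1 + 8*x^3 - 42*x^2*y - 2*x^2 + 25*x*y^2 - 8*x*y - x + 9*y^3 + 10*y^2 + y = 8*x^3 - 20*x^2 + 16*x + 9*y^3 + y^2*(25*x - 7) + y*(-42*x^2 + 62*x - 20) - 4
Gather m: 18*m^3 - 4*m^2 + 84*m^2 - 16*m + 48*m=18*m^3 + 80*m^2 + 32*m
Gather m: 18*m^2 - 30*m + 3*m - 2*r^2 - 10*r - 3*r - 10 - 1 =18*m^2 - 27*m - 2*r^2 - 13*r - 11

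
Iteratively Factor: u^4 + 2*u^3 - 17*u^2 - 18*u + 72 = (u - 3)*(u^3 + 5*u^2 - 2*u - 24) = (u - 3)*(u + 4)*(u^2 + u - 6) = (u - 3)*(u + 3)*(u + 4)*(u - 2)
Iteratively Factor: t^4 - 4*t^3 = (t)*(t^3 - 4*t^2) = t*(t - 4)*(t^2) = t^2*(t - 4)*(t)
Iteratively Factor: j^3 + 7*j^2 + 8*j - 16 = (j + 4)*(j^2 + 3*j - 4) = (j - 1)*(j + 4)*(j + 4)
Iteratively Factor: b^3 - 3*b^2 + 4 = (b - 2)*(b^2 - b - 2) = (b - 2)^2*(b + 1)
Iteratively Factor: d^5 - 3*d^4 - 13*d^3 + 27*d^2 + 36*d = (d + 3)*(d^4 - 6*d^3 + 5*d^2 + 12*d) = (d - 3)*(d + 3)*(d^3 - 3*d^2 - 4*d) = (d - 4)*(d - 3)*(d + 3)*(d^2 + d) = (d - 4)*(d - 3)*(d + 1)*(d + 3)*(d)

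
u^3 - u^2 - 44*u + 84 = (u - 6)*(u - 2)*(u + 7)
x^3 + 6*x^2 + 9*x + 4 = (x + 1)^2*(x + 4)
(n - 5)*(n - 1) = n^2 - 6*n + 5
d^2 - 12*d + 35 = (d - 7)*(d - 5)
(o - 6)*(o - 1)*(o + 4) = o^3 - 3*o^2 - 22*o + 24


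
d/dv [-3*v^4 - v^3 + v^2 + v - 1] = -12*v^3 - 3*v^2 + 2*v + 1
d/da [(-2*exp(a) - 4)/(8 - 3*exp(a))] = -28*exp(a)/(3*exp(a) - 8)^2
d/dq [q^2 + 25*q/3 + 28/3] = 2*q + 25/3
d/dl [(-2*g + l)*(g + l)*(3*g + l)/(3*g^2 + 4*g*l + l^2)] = 1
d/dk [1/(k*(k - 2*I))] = 2*(-k + I)/(k^2*(k^2 - 4*I*k - 4))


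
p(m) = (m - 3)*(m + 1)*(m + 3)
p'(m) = (m - 3)*(m + 1) + (m - 3)*(m + 3) + (m + 1)*(m + 3) = 3*m^2 + 2*m - 9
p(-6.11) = -144.78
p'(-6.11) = 90.78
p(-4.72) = -49.40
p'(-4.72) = 48.40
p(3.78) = 25.28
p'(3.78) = 41.43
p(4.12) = 40.83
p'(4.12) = 50.16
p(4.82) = 82.83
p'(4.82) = 70.34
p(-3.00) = 0.00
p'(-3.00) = 12.00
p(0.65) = -14.15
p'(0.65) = -6.43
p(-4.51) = -39.80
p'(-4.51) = 43.00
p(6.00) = 189.00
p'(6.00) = 111.00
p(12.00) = 1755.00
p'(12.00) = 447.00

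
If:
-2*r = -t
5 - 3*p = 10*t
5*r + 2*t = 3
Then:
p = -5/9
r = 1/3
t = 2/3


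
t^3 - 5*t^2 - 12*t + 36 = (t - 6)*(t - 2)*(t + 3)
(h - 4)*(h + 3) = h^2 - h - 12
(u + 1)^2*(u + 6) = u^3 + 8*u^2 + 13*u + 6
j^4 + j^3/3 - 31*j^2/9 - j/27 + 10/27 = (j - 5/3)*(j - 1/3)*(j + 1/3)*(j + 2)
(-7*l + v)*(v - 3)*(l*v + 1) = -7*l^2*v^2 + 21*l^2*v + l*v^3 - 3*l*v^2 - 7*l*v + 21*l + v^2 - 3*v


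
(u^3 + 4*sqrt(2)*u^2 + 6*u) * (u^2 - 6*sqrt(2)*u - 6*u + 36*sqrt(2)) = u^5 - 6*u^4 - 2*sqrt(2)*u^4 - 42*u^3 + 12*sqrt(2)*u^3 - 36*sqrt(2)*u^2 + 252*u^2 + 216*sqrt(2)*u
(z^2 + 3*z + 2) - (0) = z^2 + 3*z + 2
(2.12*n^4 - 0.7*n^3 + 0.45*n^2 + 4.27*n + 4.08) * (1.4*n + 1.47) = 2.968*n^5 + 2.1364*n^4 - 0.399*n^3 + 6.6395*n^2 + 11.9889*n + 5.9976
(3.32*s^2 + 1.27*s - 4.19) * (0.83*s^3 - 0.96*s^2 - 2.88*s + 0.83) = 2.7556*s^5 - 2.1331*s^4 - 14.2585*s^3 + 3.1204*s^2 + 13.1213*s - 3.4777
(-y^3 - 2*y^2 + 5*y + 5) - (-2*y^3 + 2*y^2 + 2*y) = y^3 - 4*y^2 + 3*y + 5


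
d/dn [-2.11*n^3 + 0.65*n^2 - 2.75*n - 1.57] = -6.33*n^2 + 1.3*n - 2.75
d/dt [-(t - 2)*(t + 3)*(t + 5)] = -3*t^2 - 12*t + 1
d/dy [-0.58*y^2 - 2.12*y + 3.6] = -1.16*y - 2.12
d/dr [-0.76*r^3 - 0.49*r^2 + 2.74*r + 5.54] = -2.28*r^2 - 0.98*r + 2.74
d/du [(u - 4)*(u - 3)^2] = (u - 3)*(3*u - 11)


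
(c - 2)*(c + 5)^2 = c^3 + 8*c^2 + 5*c - 50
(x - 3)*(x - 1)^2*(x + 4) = x^4 - x^3 - 13*x^2 + 25*x - 12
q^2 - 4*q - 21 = (q - 7)*(q + 3)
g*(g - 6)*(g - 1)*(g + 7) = g^4 - 43*g^2 + 42*g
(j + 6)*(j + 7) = j^2 + 13*j + 42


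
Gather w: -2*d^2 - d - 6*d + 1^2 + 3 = -2*d^2 - 7*d + 4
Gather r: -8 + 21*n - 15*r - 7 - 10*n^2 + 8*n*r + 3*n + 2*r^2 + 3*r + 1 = -10*n^2 + 24*n + 2*r^2 + r*(8*n - 12) - 14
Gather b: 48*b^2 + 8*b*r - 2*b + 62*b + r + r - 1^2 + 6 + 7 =48*b^2 + b*(8*r + 60) + 2*r + 12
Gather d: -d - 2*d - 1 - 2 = -3*d - 3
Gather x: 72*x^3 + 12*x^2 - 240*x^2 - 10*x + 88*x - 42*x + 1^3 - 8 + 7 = 72*x^3 - 228*x^2 + 36*x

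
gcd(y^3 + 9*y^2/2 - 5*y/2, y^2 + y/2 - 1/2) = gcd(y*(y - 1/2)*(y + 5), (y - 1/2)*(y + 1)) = y - 1/2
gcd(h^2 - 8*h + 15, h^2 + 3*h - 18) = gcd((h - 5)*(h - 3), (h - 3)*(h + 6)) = h - 3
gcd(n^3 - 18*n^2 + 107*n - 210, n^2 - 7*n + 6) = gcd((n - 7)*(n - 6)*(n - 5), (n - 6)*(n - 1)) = n - 6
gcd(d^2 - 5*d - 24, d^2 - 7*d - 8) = d - 8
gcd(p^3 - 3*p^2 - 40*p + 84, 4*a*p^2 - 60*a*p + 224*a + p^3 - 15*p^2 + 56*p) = p - 7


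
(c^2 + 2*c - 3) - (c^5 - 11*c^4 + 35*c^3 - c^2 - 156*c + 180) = -c^5 + 11*c^4 - 35*c^3 + 2*c^2 + 158*c - 183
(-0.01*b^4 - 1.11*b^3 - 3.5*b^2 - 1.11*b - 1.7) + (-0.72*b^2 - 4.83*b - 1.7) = -0.01*b^4 - 1.11*b^3 - 4.22*b^2 - 5.94*b - 3.4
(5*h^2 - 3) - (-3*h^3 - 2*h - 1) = 3*h^3 + 5*h^2 + 2*h - 2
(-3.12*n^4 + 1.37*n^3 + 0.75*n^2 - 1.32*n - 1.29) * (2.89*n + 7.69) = -9.0168*n^5 - 20.0335*n^4 + 12.7028*n^3 + 1.9527*n^2 - 13.8789*n - 9.9201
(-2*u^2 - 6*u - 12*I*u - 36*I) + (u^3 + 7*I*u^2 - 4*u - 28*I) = u^3 - 2*u^2 + 7*I*u^2 - 10*u - 12*I*u - 64*I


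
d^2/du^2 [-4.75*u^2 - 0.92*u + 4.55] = -9.50000000000000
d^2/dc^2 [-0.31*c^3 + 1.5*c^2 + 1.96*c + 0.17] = 3.0 - 1.86*c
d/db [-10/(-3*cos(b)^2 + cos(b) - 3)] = 10*(6*cos(b) - 1)*sin(b)/(3*sin(b)^2 + cos(b) - 6)^2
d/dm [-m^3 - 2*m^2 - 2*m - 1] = -3*m^2 - 4*m - 2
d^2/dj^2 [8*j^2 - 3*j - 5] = 16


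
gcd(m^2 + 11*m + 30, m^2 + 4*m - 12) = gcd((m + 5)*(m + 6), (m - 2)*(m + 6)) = m + 6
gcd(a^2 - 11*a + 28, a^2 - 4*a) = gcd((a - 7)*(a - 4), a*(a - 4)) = a - 4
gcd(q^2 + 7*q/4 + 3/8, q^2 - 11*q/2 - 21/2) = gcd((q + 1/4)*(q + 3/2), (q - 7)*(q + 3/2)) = q + 3/2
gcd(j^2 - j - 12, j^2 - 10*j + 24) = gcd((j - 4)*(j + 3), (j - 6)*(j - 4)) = j - 4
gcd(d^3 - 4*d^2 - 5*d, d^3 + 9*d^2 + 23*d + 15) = d + 1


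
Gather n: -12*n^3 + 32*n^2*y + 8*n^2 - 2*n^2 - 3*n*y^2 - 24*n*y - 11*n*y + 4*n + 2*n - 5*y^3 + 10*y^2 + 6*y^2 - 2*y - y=-12*n^3 + n^2*(32*y + 6) + n*(-3*y^2 - 35*y + 6) - 5*y^3 + 16*y^2 - 3*y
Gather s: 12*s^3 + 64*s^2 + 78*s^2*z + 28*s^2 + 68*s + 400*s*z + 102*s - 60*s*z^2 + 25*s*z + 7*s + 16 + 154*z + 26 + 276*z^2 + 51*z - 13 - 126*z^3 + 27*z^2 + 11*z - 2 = 12*s^3 + s^2*(78*z + 92) + s*(-60*z^2 + 425*z + 177) - 126*z^3 + 303*z^2 + 216*z + 27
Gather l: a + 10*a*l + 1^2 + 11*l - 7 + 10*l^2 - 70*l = a + 10*l^2 + l*(10*a - 59) - 6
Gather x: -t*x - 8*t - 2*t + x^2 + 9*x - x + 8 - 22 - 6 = -10*t + x^2 + x*(8 - t) - 20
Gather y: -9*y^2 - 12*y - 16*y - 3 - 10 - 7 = -9*y^2 - 28*y - 20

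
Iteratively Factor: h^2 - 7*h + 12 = (h - 4)*(h - 3)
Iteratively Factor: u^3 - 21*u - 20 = (u + 1)*(u^2 - u - 20) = (u - 5)*(u + 1)*(u + 4)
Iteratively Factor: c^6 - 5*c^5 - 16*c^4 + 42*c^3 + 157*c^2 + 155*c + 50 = (c + 1)*(c^5 - 6*c^4 - 10*c^3 + 52*c^2 + 105*c + 50) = (c - 5)*(c + 1)*(c^4 - c^3 - 15*c^2 - 23*c - 10) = (c - 5)*(c + 1)*(c + 2)*(c^3 - 3*c^2 - 9*c - 5) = (c - 5)*(c + 1)^2*(c + 2)*(c^2 - 4*c - 5) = (c - 5)*(c + 1)^3*(c + 2)*(c - 5)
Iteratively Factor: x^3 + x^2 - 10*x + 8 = (x - 1)*(x^2 + 2*x - 8) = (x - 1)*(x + 4)*(x - 2)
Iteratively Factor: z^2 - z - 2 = (z - 2)*(z + 1)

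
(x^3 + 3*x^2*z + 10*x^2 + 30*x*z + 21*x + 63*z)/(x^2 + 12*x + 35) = (x^2 + 3*x*z + 3*x + 9*z)/(x + 5)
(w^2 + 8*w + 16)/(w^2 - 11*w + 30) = (w^2 + 8*w + 16)/(w^2 - 11*w + 30)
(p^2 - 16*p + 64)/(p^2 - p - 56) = (p - 8)/(p + 7)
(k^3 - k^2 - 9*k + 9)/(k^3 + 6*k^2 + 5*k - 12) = (k - 3)/(k + 4)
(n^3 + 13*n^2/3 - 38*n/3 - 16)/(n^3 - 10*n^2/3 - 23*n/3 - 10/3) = (3*n^2 + 10*n - 48)/(3*n^2 - 13*n - 10)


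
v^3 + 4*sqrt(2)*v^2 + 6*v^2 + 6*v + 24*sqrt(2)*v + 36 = (v + 6)*(v + sqrt(2))*(v + 3*sqrt(2))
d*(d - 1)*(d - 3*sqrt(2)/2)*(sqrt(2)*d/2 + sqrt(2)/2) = sqrt(2)*d^4/2 - 3*d^3/2 - sqrt(2)*d^2/2 + 3*d/2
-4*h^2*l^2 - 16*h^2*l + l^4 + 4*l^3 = l*(-2*h + l)*(2*h + l)*(l + 4)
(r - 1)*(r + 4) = r^2 + 3*r - 4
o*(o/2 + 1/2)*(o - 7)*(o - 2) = o^4/2 - 4*o^3 + 5*o^2/2 + 7*o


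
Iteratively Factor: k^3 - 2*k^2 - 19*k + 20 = (k - 1)*(k^2 - k - 20) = (k - 5)*(k - 1)*(k + 4)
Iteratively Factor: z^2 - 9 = (z - 3)*(z + 3)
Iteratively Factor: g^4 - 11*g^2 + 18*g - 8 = (g - 2)*(g^3 + 2*g^2 - 7*g + 4) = (g - 2)*(g + 4)*(g^2 - 2*g + 1) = (g - 2)*(g - 1)*(g + 4)*(g - 1)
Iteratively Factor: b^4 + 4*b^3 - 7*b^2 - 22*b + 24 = (b - 1)*(b^3 + 5*b^2 - 2*b - 24) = (b - 2)*(b - 1)*(b^2 + 7*b + 12) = (b - 2)*(b - 1)*(b + 4)*(b + 3)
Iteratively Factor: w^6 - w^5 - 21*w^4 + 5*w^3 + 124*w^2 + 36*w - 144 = (w - 3)*(w^5 + 2*w^4 - 15*w^3 - 40*w^2 + 4*w + 48) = (w - 3)*(w - 1)*(w^4 + 3*w^3 - 12*w^2 - 52*w - 48) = (w - 4)*(w - 3)*(w - 1)*(w^3 + 7*w^2 + 16*w + 12) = (w - 4)*(w - 3)*(w - 1)*(w + 2)*(w^2 + 5*w + 6) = (w - 4)*(w - 3)*(w - 1)*(w + 2)^2*(w + 3)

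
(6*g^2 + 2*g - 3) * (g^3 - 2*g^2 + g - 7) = 6*g^5 - 10*g^4 - g^3 - 34*g^2 - 17*g + 21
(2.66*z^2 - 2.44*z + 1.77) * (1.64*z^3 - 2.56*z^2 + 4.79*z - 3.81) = 4.3624*z^5 - 10.8112*z^4 + 21.8906*z^3 - 26.3534*z^2 + 17.7747*z - 6.7437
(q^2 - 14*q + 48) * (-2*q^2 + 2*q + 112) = -2*q^4 + 30*q^3 - 12*q^2 - 1472*q + 5376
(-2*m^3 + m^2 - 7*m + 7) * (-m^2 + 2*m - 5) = 2*m^5 - 5*m^4 + 19*m^3 - 26*m^2 + 49*m - 35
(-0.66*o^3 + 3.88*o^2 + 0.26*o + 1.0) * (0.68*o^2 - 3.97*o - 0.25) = -0.4488*o^5 + 5.2586*o^4 - 15.0618*o^3 - 1.3222*o^2 - 4.035*o - 0.25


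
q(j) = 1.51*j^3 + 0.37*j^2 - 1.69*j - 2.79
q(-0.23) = -2.40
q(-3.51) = -57.60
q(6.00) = 326.55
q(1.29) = -1.11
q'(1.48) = 9.33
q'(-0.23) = -1.62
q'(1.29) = 6.80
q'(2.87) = 37.75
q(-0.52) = -2.02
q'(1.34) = 7.44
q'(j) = 4.53*j^2 + 0.74*j - 1.69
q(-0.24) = -2.38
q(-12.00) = -2538.51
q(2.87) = 31.10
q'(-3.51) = 51.52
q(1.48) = 0.41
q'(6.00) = 165.83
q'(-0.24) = -1.61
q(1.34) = -0.76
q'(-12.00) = 641.75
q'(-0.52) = -0.85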